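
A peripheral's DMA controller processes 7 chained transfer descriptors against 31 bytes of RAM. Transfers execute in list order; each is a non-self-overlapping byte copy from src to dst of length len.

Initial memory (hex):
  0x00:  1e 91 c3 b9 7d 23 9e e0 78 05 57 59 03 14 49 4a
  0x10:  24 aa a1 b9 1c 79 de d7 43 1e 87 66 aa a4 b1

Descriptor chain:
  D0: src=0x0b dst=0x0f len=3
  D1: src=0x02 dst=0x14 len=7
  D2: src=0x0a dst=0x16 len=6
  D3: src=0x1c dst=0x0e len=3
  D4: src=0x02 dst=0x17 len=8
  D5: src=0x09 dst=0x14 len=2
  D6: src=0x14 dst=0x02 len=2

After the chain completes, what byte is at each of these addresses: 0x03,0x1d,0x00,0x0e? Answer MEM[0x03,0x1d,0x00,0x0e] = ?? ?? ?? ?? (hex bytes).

MEM[0x03,0x1d,0x00,0x0e] = 57 78 1e aa

#0 dst[0x0f+3] := {0x59,0x03,0x14}
#1 dst[0x14+7] := {0xc3,0xb9,0x7d,0x23,0x9e,0xe0,0x78}
#2 dst[0x16+6] := {0x57,0x59,0x03,0x14,0x49,0x59}
#3 dst[0x0e+3] := {0xaa,0xa4,0xb1}
#4 dst[0x17+8] := {0xc3,0xb9,0x7d,0x23,0x9e,0xe0,0x78,0x05}
#5 dst[0x14+2] := {0x05,0x57}
#6 dst[0x02+2] := {0x05,0x57}
query mem[0x03]=0x57, mem[0x1d]=0x78, mem[0x00]=0x1e, mem[0x0e]=0xaa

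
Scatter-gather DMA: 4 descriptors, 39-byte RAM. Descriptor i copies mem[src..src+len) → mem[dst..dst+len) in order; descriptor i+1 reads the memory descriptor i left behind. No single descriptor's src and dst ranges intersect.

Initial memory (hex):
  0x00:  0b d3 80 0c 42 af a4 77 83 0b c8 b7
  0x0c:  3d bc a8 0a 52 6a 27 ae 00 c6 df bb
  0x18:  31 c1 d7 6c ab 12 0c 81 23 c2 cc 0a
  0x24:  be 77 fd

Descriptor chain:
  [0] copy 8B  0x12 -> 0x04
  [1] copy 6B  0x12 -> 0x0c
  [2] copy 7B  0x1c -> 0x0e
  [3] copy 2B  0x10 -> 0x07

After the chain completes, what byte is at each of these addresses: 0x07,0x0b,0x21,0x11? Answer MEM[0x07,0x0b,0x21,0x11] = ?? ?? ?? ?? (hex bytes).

MEM[0x07,0x0b,0x21,0x11] = 0c c1 c2 81

D0: mem[0x04..0x0b] <- [27 ae 00 c6 df bb 31 c1]
D1: mem[0x0c..0x11] <- [27 ae 00 c6 df bb]
D2: mem[0x0e..0x14] <- [ab 12 0c 81 23 c2 cc]
D3: mem[0x07..0x08] <- [0c 81]
query mem[0x07]=0x0c, mem[0x0b]=0xc1, mem[0x21]=0xc2, mem[0x11]=0x81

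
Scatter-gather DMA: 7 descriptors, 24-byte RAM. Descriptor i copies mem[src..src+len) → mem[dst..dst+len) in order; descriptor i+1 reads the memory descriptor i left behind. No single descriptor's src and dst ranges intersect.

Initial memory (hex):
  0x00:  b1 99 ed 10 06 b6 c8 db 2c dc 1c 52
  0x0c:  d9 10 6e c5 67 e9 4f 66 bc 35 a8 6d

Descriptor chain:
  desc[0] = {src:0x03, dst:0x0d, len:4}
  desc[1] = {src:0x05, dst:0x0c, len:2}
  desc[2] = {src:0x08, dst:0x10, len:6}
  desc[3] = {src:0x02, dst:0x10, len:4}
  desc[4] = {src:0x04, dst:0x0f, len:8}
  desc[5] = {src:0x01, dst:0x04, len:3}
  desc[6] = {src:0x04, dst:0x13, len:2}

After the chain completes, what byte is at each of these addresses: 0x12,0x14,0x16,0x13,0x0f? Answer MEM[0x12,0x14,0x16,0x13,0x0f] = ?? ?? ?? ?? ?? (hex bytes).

MEM[0x12,0x14,0x16,0x13,0x0f] = db ed 52 99 06

[0] 0x03->0x0d len=4 : 10 06 b6 c8
[1] 0x05->0x0c len=2 : b6 c8
[2] 0x08->0x10 len=6 : 2c dc 1c 52 b6 c8
[3] 0x02->0x10 len=4 : ed 10 06 b6
[4] 0x04->0x0f len=8 : 06 b6 c8 db 2c dc 1c 52
[5] 0x01->0x04 len=3 : 99 ed 10
[6] 0x04->0x13 len=2 : 99 ed
query mem[0x12]=0xdb, mem[0x14]=0xed, mem[0x16]=0x52, mem[0x13]=0x99, mem[0x0f]=0x06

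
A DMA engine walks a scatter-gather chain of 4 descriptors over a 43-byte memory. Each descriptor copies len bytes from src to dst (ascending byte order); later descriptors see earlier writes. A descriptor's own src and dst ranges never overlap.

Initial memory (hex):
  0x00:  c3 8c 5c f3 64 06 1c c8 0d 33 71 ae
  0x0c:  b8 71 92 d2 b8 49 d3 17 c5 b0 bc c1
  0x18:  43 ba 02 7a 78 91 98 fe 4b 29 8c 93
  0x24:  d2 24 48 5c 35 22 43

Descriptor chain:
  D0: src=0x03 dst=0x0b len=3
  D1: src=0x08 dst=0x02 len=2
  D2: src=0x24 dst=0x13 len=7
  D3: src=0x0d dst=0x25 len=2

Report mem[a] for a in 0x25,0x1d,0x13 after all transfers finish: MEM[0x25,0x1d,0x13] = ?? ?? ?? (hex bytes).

MEM[0x25,0x1d,0x13] = 06 91 d2

  after D0: wrote 3B at 0x0b = f36406
  after D1: wrote 2B at 0x02 = 0d33
  after D2: wrote 7B at 0x13 = d224485c352243
  after D3: wrote 2B at 0x25 = 0692
query mem[0x25]=0x06, mem[0x1d]=0x91, mem[0x13]=0xd2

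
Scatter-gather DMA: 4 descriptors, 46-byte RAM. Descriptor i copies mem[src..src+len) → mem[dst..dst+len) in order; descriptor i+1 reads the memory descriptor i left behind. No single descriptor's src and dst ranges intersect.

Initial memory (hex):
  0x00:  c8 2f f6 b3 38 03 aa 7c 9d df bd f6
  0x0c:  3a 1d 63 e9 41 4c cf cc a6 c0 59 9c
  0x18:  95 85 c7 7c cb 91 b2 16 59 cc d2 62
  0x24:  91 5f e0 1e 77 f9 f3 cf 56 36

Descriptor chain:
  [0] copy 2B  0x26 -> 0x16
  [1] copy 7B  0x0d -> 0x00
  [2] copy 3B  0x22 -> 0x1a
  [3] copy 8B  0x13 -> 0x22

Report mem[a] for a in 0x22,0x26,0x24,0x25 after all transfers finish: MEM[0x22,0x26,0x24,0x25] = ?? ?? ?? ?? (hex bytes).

D0: mem[0x16..0x17] <- [e0 1e]
D1: mem[0x00..0x06] <- [1d 63 e9 41 4c cf cc]
D2: mem[0x1a..0x1c] <- [d2 62 91]
D3: mem[0x22..0x29] <- [cc a6 c0 e0 1e 95 85 d2]
query mem[0x22]=0xcc, mem[0x26]=0x1e, mem[0x24]=0xc0, mem[0x25]=0xe0

MEM[0x22,0x26,0x24,0x25] = cc 1e c0 e0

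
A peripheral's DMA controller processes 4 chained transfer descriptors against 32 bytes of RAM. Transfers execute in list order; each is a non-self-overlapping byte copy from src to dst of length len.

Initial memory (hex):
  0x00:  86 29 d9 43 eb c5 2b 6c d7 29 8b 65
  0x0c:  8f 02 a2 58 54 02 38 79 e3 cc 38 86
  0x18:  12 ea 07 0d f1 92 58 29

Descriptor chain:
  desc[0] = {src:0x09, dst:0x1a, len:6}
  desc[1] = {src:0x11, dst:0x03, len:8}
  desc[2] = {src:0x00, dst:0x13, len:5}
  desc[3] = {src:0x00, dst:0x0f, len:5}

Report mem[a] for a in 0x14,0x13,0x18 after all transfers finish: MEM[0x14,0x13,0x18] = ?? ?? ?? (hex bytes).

D0: mem[0x1a..0x1f] <- [29 8b 65 8f 02 a2]
D1: mem[0x03..0x0a] <- [02 38 79 e3 cc 38 86 12]
D2: mem[0x13..0x17] <- [86 29 d9 02 38]
D3: mem[0x0f..0x13] <- [86 29 d9 02 38]
query mem[0x14]=0x29, mem[0x13]=0x38, mem[0x18]=0x12

MEM[0x14,0x13,0x18] = 29 38 12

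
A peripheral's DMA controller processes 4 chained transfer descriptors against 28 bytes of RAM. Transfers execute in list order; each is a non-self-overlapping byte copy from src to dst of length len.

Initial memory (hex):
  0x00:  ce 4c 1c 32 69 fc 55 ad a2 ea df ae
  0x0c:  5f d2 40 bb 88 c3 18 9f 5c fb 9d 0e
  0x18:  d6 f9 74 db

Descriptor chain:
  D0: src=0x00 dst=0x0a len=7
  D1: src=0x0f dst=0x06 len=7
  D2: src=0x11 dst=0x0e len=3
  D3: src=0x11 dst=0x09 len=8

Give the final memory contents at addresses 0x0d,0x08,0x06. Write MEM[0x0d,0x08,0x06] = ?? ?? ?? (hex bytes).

  after D0: wrote 7B at 0x0a = ce4c1c3269fc55
  after D1: wrote 7B at 0x06 = fc55c3189f5cfb
  after D2: wrote 3B at 0x0e = c3189f
  after D3: wrote 8B at 0x09 = c3189f5cfb9d0ed6
query mem[0x0d]=0xfb, mem[0x08]=0xc3, mem[0x06]=0xfc

MEM[0x0d,0x08,0x06] = fb c3 fc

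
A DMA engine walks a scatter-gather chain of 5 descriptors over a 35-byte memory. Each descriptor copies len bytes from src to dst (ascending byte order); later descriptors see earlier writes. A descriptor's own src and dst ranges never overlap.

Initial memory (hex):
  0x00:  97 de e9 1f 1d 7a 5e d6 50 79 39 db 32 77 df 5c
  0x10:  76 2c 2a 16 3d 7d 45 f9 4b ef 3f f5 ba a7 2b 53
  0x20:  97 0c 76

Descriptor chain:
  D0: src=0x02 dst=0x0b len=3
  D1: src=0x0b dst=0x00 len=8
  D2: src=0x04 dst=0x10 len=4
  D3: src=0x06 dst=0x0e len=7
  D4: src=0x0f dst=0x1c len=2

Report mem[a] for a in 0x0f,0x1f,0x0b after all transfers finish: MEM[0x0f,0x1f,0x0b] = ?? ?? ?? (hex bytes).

#0 dst[0x0b+3] := {0xe9,0x1f,0x1d}
#1 dst[0x00+8] := {0xe9,0x1f,0x1d,0xdf,0x5c,0x76,0x2c,0x2a}
#2 dst[0x10+4] := {0x5c,0x76,0x2c,0x2a}
#3 dst[0x0e+7] := {0x2c,0x2a,0x50,0x79,0x39,0xe9,0x1f}
#4 dst[0x1c+2] := {0x2a,0x50}
query mem[0x0f]=0x2a, mem[0x1f]=0x53, mem[0x0b]=0xe9

MEM[0x0f,0x1f,0x0b] = 2a 53 e9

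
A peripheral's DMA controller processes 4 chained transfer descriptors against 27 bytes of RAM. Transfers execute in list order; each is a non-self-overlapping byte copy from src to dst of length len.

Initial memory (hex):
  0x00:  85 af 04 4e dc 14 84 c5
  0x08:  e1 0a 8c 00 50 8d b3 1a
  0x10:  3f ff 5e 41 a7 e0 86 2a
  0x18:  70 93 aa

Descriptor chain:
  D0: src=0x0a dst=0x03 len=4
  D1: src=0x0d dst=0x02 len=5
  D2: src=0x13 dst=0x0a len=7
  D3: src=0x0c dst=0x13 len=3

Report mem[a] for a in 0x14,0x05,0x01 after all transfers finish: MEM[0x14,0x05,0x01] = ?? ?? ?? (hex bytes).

MEM[0x14,0x05,0x01] = 86 3f af

[0] 0x0a->0x03 len=4 : 8c 00 50 8d
[1] 0x0d->0x02 len=5 : 8d b3 1a 3f ff
[2] 0x13->0x0a len=7 : 41 a7 e0 86 2a 70 93
[3] 0x0c->0x13 len=3 : e0 86 2a
query mem[0x14]=0x86, mem[0x05]=0x3f, mem[0x01]=0xaf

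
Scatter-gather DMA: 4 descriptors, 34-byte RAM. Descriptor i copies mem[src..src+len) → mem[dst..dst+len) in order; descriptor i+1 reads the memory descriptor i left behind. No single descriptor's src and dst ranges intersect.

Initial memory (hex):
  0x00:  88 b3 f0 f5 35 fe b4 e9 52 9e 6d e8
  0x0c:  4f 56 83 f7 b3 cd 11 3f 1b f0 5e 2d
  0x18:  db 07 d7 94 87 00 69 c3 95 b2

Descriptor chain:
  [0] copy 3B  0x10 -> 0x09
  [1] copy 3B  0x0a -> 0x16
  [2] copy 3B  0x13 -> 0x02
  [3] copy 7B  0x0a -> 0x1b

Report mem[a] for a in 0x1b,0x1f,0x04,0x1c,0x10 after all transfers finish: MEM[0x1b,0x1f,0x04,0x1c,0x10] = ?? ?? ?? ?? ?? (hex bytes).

  after D0: wrote 3B at 0x09 = b3cd11
  after D1: wrote 3B at 0x16 = cd114f
  after D2: wrote 3B at 0x02 = 3f1bf0
  after D3: wrote 7B at 0x1b = cd114f5683f7b3
query mem[0x1b]=0xcd, mem[0x1f]=0x83, mem[0x04]=0xf0, mem[0x1c]=0x11, mem[0x10]=0xb3

MEM[0x1b,0x1f,0x04,0x1c,0x10] = cd 83 f0 11 b3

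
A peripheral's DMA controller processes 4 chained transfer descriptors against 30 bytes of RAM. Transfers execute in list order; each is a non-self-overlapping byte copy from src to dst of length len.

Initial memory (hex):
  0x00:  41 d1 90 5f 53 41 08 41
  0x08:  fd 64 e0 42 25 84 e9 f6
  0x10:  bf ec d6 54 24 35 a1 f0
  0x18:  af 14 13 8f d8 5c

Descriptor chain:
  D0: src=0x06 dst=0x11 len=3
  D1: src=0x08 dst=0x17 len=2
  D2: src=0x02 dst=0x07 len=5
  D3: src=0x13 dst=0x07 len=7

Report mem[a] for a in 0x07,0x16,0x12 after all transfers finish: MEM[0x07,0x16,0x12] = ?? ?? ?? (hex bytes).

MEM[0x07,0x16,0x12] = fd a1 41

[0] 0x06->0x11 len=3 : 08 41 fd
[1] 0x08->0x17 len=2 : fd 64
[2] 0x02->0x07 len=5 : 90 5f 53 41 08
[3] 0x13->0x07 len=7 : fd 24 35 a1 fd 64 14
query mem[0x07]=0xfd, mem[0x16]=0xa1, mem[0x12]=0x41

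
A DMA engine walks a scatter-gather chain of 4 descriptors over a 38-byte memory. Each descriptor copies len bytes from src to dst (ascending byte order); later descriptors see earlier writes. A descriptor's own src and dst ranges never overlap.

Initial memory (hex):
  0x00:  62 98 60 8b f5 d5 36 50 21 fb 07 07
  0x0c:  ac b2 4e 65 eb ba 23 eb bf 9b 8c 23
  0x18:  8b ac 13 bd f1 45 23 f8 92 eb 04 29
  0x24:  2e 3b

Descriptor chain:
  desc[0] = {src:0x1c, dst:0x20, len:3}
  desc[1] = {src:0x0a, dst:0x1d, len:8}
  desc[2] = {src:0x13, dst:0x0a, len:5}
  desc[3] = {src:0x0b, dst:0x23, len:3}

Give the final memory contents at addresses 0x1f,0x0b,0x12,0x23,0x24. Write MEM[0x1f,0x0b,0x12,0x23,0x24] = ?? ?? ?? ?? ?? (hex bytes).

#0 dst[0x20+3] := {0xf1,0x45,0x23}
#1 dst[0x1d+8] := {0x07,0x07,0xac,0xb2,0x4e,0x65,0xeb,0xba}
#2 dst[0x0a+5] := {0xeb,0xbf,0x9b,0x8c,0x23}
#3 dst[0x23+3] := {0xbf,0x9b,0x8c}
query mem[0x1f]=0xac, mem[0x0b]=0xbf, mem[0x12]=0x23, mem[0x23]=0xbf, mem[0x24]=0x9b

MEM[0x1f,0x0b,0x12,0x23,0x24] = ac bf 23 bf 9b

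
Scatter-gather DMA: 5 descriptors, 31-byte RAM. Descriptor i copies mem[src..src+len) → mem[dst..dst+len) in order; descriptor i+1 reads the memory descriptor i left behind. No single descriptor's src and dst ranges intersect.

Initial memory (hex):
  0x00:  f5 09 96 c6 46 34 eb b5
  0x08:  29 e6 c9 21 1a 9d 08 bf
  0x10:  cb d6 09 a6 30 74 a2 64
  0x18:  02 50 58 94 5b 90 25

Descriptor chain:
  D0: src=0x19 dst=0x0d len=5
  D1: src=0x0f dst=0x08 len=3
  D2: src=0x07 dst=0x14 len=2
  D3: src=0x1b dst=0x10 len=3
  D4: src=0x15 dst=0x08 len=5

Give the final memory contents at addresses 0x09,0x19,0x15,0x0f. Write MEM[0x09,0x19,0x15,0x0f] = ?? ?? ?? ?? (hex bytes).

MEM[0x09,0x19,0x15,0x0f] = a2 50 94 94

#0 dst[0x0d+5] := {0x50,0x58,0x94,0x5b,0x90}
#1 dst[0x08+3] := {0x94,0x5b,0x90}
#2 dst[0x14+2] := {0xb5,0x94}
#3 dst[0x10+3] := {0x94,0x5b,0x90}
#4 dst[0x08+5] := {0x94,0xa2,0x64,0x02,0x50}
query mem[0x09]=0xa2, mem[0x19]=0x50, mem[0x15]=0x94, mem[0x0f]=0x94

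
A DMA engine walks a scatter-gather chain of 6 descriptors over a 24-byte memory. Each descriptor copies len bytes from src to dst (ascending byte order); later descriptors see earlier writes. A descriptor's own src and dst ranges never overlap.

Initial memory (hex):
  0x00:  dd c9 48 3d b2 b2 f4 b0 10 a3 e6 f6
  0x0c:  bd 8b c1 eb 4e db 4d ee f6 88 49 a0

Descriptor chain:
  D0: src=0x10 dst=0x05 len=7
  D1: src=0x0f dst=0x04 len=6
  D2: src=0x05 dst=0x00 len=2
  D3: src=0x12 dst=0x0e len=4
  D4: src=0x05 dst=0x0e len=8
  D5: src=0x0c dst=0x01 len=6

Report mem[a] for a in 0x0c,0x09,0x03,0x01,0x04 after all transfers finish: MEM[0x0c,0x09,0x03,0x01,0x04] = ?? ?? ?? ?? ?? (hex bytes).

#0 dst[0x05+7] := {0x4e,0xdb,0x4d,0xee,0xf6,0x88,0x49}
#1 dst[0x04+6] := {0xeb,0x4e,0xdb,0x4d,0xee,0xf6}
#2 dst[0x00+2] := {0x4e,0xdb}
#3 dst[0x0e+4] := {0x4d,0xee,0xf6,0x88}
#4 dst[0x0e+8] := {0x4e,0xdb,0x4d,0xee,0xf6,0x88,0x49,0xbd}
#5 dst[0x01+6] := {0xbd,0x8b,0x4e,0xdb,0x4d,0xee}
query mem[0x0c]=0xbd, mem[0x09]=0xf6, mem[0x03]=0x4e, mem[0x01]=0xbd, mem[0x04]=0xdb

MEM[0x0c,0x09,0x03,0x01,0x04] = bd f6 4e bd db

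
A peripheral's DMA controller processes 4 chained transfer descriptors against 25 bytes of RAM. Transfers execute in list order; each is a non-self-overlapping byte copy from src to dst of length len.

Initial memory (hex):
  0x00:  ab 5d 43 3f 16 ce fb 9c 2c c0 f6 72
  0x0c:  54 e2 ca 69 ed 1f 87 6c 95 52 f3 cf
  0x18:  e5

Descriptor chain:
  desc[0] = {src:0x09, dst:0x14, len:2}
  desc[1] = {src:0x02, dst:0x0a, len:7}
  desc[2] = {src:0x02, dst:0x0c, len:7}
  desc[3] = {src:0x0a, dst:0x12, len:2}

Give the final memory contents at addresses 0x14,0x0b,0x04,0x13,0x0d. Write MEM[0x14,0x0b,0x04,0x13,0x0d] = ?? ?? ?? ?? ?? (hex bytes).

[0] 0x09->0x14 len=2 : c0 f6
[1] 0x02->0x0a len=7 : 43 3f 16 ce fb 9c 2c
[2] 0x02->0x0c len=7 : 43 3f 16 ce fb 9c 2c
[3] 0x0a->0x12 len=2 : 43 3f
query mem[0x14]=0xc0, mem[0x0b]=0x3f, mem[0x04]=0x16, mem[0x13]=0x3f, mem[0x0d]=0x3f

MEM[0x14,0x0b,0x04,0x13,0x0d] = c0 3f 16 3f 3f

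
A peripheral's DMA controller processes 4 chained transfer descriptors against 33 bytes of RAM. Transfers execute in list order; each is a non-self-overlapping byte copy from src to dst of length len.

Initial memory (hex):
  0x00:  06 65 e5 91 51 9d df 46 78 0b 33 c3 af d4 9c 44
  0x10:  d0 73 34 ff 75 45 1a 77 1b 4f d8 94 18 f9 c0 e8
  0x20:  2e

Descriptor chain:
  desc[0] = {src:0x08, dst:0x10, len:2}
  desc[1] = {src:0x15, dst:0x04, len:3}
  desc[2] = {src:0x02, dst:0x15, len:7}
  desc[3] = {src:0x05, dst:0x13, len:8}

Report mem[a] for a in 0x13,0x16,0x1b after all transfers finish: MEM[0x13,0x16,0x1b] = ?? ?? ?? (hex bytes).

D0: mem[0x10..0x11] <- [78 0b]
D1: mem[0x04..0x06] <- [45 1a 77]
D2: mem[0x15..0x1b] <- [e5 91 45 1a 77 46 78]
D3: mem[0x13..0x1a] <- [1a 77 46 78 0b 33 c3 af]
query mem[0x13]=0x1a, mem[0x16]=0x78, mem[0x1b]=0x78

MEM[0x13,0x16,0x1b] = 1a 78 78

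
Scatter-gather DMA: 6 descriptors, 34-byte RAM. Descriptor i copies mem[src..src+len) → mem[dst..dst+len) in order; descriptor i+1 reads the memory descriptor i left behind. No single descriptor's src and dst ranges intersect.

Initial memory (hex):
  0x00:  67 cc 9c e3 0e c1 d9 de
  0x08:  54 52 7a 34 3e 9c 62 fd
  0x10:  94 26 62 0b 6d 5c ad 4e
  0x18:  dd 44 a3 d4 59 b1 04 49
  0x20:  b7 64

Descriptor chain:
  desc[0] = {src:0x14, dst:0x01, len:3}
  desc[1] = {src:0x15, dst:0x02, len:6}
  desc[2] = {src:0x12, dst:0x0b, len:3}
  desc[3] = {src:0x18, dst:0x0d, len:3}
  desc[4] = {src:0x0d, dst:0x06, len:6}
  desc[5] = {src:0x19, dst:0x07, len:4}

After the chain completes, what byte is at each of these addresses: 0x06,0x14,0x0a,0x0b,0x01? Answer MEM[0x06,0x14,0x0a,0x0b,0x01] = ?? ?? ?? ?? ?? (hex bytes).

MEM[0x06,0x14,0x0a,0x0b,0x01] = dd 6d 59 62 6d

  after D0: wrote 3B at 0x01 = 6d5cad
  after D1: wrote 6B at 0x02 = 5cad4edd44a3
  after D2: wrote 3B at 0x0b = 620b6d
  after D3: wrote 3B at 0x0d = dd44a3
  after D4: wrote 6B at 0x06 = dd44a3942662
  after D5: wrote 4B at 0x07 = 44a3d459
query mem[0x06]=0xdd, mem[0x14]=0x6d, mem[0x0a]=0x59, mem[0x0b]=0x62, mem[0x01]=0x6d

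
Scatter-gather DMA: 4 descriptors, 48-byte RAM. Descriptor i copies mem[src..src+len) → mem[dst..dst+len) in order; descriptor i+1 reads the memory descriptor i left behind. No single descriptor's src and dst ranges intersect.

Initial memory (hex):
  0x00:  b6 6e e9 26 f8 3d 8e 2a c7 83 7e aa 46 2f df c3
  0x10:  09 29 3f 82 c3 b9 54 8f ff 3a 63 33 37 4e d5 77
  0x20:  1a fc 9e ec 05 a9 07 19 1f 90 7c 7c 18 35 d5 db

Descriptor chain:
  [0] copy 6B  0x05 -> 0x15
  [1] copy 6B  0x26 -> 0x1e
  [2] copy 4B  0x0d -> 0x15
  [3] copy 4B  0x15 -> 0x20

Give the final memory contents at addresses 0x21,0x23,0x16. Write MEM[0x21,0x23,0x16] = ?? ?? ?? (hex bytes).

  after D0: wrote 6B at 0x15 = 3d8e2ac7837e
  after D1: wrote 6B at 0x1e = 07191f907c7c
  after D2: wrote 4B at 0x15 = 2fdfc309
  after D3: wrote 4B at 0x20 = 2fdfc309
query mem[0x21]=0xdf, mem[0x23]=0x09, mem[0x16]=0xdf

MEM[0x21,0x23,0x16] = df 09 df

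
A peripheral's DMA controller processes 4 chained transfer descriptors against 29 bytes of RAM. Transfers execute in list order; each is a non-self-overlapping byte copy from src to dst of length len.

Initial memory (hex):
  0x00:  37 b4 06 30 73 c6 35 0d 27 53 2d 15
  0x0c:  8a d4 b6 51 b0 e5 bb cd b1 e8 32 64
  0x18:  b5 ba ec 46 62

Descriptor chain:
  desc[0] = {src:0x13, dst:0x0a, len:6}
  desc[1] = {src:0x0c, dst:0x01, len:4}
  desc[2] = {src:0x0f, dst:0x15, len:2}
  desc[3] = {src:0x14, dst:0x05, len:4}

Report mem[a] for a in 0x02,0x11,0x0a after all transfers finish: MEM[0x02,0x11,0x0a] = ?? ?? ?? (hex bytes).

#0 dst[0x0a+6] := {0xcd,0xb1,0xe8,0x32,0x64,0xb5}
#1 dst[0x01+4] := {0xe8,0x32,0x64,0xb5}
#2 dst[0x15+2] := {0xb5,0xb0}
#3 dst[0x05+4] := {0xb1,0xb5,0xb0,0x64}
query mem[0x02]=0x32, mem[0x11]=0xe5, mem[0x0a]=0xcd

MEM[0x02,0x11,0x0a] = 32 e5 cd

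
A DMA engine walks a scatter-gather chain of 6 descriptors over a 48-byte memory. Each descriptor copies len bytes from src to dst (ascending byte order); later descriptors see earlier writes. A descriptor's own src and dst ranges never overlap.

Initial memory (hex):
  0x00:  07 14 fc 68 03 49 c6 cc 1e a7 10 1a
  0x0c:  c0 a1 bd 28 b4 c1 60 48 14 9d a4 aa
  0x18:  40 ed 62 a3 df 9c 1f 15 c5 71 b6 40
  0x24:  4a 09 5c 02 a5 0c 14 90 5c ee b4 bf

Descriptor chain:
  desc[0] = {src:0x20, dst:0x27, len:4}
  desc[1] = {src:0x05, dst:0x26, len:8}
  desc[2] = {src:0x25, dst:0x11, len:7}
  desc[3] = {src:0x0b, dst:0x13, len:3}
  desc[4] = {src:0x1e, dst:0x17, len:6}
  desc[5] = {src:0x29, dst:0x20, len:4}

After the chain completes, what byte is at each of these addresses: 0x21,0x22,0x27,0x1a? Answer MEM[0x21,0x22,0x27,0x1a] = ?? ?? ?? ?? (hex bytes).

MEM[0x21,0x22,0x27,0x1a] = a7 10 c6 71

  after D0: wrote 4B at 0x27 = c571b640
  after D1: wrote 8B at 0x26 = 49c6cc1ea7101ac0
  after D2: wrote 7B at 0x11 = 0949c6cc1ea710
  after D3: wrote 3B at 0x13 = 1ac0a1
  after D4: wrote 6B at 0x17 = 1f15c571b640
  after D5: wrote 4B at 0x20 = 1ea7101a
query mem[0x21]=0xa7, mem[0x22]=0x10, mem[0x27]=0xc6, mem[0x1a]=0x71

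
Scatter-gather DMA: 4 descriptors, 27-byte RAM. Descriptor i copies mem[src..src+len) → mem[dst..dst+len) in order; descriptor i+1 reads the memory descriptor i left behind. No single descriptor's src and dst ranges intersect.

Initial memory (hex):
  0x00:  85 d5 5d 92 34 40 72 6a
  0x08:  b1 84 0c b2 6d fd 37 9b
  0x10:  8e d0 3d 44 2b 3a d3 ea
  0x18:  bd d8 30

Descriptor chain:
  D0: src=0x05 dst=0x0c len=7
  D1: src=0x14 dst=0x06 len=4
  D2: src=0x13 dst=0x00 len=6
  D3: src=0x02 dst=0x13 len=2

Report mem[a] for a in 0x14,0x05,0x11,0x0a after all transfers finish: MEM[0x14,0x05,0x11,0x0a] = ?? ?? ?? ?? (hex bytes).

MEM[0x14,0x05,0x11,0x0a] = d3 bd 0c 0c

#0 dst[0x0c+7] := {0x40,0x72,0x6a,0xb1,0x84,0x0c,0xb2}
#1 dst[0x06+4] := {0x2b,0x3a,0xd3,0xea}
#2 dst[0x00+6] := {0x44,0x2b,0x3a,0xd3,0xea,0xbd}
#3 dst[0x13+2] := {0x3a,0xd3}
query mem[0x14]=0xd3, mem[0x05]=0xbd, mem[0x11]=0x0c, mem[0x0a]=0x0c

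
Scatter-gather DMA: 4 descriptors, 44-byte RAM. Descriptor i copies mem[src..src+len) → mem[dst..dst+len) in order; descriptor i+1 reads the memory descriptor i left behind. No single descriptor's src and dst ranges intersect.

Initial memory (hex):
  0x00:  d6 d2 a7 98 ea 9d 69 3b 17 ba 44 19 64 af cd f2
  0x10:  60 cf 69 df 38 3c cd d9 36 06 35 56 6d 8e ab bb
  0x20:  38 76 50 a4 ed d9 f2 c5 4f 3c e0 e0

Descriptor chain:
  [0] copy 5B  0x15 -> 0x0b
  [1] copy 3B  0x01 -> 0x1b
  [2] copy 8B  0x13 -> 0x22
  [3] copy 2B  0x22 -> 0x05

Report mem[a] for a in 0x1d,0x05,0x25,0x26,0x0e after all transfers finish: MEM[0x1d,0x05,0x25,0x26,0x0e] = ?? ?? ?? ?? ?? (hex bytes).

D0: mem[0x0b..0x0f] <- [3c cd d9 36 06]
D1: mem[0x1b..0x1d] <- [d2 a7 98]
D2: mem[0x22..0x29] <- [df 38 3c cd d9 36 06 35]
D3: mem[0x05..0x06] <- [df 38]
query mem[0x1d]=0x98, mem[0x05]=0xdf, mem[0x25]=0xcd, mem[0x26]=0xd9, mem[0x0e]=0x36

MEM[0x1d,0x05,0x25,0x26,0x0e] = 98 df cd d9 36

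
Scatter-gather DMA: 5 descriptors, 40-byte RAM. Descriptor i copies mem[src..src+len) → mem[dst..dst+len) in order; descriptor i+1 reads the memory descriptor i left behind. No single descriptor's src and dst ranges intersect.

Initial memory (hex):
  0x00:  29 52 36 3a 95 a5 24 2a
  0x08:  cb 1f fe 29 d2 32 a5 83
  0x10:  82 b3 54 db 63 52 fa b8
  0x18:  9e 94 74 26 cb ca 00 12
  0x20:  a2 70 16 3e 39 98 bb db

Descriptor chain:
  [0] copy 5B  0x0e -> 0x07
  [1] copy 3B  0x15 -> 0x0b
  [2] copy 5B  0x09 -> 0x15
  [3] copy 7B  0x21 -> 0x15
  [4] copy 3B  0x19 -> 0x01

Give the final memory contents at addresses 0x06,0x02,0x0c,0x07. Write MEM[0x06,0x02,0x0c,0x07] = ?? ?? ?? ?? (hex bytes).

[0] 0x0e->0x07 len=5 : a5 83 82 b3 54
[1] 0x15->0x0b len=3 : 52 fa b8
[2] 0x09->0x15 len=5 : 82 b3 52 fa b8
[3] 0x21->0x15 len=7 : 70 16 3e 39 98 bb db
[4] 0x19->0x01 len=3 : 98 bb db
query mem[0x06]=0x24, mem[0x02]=0xbb, mem[0x0c]=0xfa, mem[0x07]=0xa5

MEM[0x06,0x02,0x0c,0x07] = 24 bb fa a5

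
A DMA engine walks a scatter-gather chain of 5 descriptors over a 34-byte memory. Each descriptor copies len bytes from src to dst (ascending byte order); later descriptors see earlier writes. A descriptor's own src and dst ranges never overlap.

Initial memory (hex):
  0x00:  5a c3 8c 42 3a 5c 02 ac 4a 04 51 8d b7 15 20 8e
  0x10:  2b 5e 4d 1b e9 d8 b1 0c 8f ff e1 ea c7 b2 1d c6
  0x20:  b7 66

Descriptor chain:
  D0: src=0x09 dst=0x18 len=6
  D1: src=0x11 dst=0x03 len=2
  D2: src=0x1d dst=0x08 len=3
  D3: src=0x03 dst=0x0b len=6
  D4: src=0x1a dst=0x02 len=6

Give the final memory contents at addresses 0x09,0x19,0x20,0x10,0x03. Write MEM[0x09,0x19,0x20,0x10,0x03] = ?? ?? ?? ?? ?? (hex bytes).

MEM[0x09,0x19,0x20,0x10,0x03] = 1d 51 b7 20 b7

  after D0: wrote 6B at 0x18 = 04518db71520
  after D1: wrote 2B at 0x03 = 5e4d
  after D2: wrote 3B at 0x08 = 201dc6
  after D3: wrote 6B at 0x0b = 5e4d5c02ac20
  after D4: wrote 6B at 0x02 = 8db715201dc6
query mem[0x09]=0x1d, mem[0x19]=0x51, mem[0x20]=0xb7, mem[0x10]=0x20, mem[0x03]=0xb7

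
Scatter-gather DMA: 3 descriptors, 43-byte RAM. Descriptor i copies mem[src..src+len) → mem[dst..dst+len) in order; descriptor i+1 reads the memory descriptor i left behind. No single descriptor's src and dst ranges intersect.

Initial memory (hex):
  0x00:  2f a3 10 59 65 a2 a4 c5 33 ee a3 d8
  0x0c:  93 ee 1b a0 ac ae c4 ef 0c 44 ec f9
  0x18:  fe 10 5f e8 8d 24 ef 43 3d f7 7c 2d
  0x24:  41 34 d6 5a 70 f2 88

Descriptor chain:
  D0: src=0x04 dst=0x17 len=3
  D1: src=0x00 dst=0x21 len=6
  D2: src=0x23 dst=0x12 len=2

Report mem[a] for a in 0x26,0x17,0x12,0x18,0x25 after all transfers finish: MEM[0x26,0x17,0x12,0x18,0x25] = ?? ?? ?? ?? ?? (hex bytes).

MEM[0x26,0x17,0x12,0x18,0x25] = a2 65 10 a2 65

#0 dst[0x17+3] := {0x65,0xa2,0xa4}
#1 dst[0x21+6] := {0x2f,0xa3,0x10,0x59,0x65,0xa2}
#2 dst[0x12+2] := {0x10,0x59}
query mem[0x26]=0xa2, mem[0x17]=0x65, mem[0x12]=0x10, mem[0x18]=0xa2, mem[0x25]=0x65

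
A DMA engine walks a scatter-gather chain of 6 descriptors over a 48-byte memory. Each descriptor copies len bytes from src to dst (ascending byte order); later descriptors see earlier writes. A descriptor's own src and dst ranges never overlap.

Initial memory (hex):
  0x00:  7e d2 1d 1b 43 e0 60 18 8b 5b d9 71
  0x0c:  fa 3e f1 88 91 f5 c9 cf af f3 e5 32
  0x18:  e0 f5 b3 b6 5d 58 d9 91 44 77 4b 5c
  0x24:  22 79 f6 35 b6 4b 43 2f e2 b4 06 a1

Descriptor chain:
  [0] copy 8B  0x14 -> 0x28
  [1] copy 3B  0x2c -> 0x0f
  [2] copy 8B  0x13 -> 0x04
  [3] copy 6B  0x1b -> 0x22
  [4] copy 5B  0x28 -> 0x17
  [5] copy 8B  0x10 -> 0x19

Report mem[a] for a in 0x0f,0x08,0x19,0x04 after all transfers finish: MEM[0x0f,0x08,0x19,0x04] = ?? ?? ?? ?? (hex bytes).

MEM[0x0f,0x08,0x19,0x04] = e0 32 f5 cf

D0: mem[0x28..0x2f] <- [af f3 e5 32 e0 f5 b3 b6]
D1: mem[0x0f..0x11] <- [e0 f5 b3]
D2: mem[0x04..0x0b] <- [cf af f3 e5 32 e0 f5 b3]
D3: mem[0x22..0x27] <- [b6 5d 58 d9 91 44]
D4: mem[0x17..0x1b] <- [af f3 e5 32 e0]
D5: mem[0x19..0x20] <- [f5 b3 c9 cf af f3 e5 af]
query mem[0x0f]=0xe0, mem[0x08]=0x32, mem[0x19]=0xf5, mem[0x04]=0xcf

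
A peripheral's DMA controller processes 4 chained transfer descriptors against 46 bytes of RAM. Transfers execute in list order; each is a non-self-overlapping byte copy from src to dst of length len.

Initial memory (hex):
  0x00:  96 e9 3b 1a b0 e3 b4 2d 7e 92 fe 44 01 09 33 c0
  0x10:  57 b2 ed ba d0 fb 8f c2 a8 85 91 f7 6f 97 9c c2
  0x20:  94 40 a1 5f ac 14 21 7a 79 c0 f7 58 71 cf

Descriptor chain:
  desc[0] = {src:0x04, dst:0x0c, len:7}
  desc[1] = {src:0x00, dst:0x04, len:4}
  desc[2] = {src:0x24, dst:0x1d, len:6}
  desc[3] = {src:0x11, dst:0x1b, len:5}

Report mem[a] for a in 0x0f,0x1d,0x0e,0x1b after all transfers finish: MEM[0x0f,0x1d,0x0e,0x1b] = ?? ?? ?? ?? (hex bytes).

MEM[0x0f,0x1d,0x0e,0x1b] = 2d ba b4 92

#0 dst[0x0c+7] := {0xb0,0xe3,0xb4,0x2d,0x7e,0x92,0xfe}
#1 dst[0x04+4] := {0x96,0xe9,0x3b,0x1a}
#2 dst[0x1d+6] := {0xac,0x14,0x21,0x7a,0x79,0xc0}
#3 dst[0x1b+5] := {0x92,0xfe,0xba,0xd0,0xfb}
query mem[0x0f]=0x2d, mem[0x1d]=0xba, mem[0x0e]=0xb4, mem[0x1b]=0x92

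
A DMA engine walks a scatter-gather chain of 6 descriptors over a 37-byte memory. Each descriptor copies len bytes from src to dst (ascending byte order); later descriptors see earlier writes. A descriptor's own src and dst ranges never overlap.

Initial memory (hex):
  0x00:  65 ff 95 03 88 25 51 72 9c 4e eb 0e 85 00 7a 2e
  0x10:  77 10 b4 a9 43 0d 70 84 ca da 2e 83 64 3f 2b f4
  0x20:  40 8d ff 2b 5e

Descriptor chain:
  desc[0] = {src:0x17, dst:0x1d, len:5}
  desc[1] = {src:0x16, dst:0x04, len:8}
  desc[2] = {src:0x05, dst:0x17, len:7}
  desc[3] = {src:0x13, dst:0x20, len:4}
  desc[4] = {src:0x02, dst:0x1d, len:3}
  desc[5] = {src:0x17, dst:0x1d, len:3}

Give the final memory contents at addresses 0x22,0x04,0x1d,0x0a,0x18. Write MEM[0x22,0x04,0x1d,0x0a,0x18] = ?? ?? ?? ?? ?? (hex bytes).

[0] 0x17->0x1d len=5 : 84 ca da 2e 83
[1] 0x16->0x04 len=8 : 70 84 ca da 2e 83 64 84
[2] 0x05->0x17 len=7 : 84 ca da 2e 83 64 84
[3] 0x13->0x20 len=4 : a9 43 0d 70
[4] 0x02->0x1d len=3 : 95 03 70
[5] 0x17->0x1d len=3 : 84 ca da
query mem[0x22]=0x0d, mem[0x04]=0x70, mem[0x1d]=0x84, mem[0x0a]=0x64, mem[0x18]=0xca

MEM[0x22,0x04,0x1d,0x0a,0x18] = 0d 70 84 64 ca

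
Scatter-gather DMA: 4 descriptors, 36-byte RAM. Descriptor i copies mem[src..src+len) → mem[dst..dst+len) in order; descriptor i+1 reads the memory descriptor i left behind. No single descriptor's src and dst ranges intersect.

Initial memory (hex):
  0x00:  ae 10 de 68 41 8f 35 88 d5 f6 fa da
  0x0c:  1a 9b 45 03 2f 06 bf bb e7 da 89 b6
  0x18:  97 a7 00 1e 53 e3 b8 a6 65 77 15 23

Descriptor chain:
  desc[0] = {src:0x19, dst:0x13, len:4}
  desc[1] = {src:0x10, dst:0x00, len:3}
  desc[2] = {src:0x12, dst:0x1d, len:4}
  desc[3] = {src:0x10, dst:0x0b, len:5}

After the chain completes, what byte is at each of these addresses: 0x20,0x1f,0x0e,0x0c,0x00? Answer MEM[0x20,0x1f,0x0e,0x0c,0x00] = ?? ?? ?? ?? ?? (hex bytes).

MEM[0x20,0x1f,0x0e,0x0c,0x00] = 1e 00 a7 06 2f

  after D0: wrote 4B at 0x13 = a7001e53
  after D1: wrote 3B at 0x00 = 2f06bf
  after D2: wrote 4B at 0x1d = bfa7001e
  after D3: wrote 5B at 0x0b = 2f06bfa700
query mem[0x20]=0x1e, mem[0x1f]=0x00, mem[0x0e]=0xa7, mem[0x0c]=0x06, mem[0x00]=0x2f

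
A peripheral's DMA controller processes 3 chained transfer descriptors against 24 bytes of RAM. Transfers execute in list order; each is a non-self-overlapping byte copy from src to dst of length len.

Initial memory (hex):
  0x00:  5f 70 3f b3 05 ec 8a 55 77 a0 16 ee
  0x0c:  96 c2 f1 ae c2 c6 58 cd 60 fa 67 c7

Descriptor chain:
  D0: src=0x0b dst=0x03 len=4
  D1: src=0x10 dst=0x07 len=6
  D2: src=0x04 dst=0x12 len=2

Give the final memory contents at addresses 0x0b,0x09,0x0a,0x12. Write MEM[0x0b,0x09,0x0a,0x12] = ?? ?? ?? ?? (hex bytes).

MEM[0x0b,0x09,0x0a,0x12] = 60 58 cd 96

  after D0: wrote 4B at 0x03 = ee96c2f1
  after D1: wrote 6B at 0x07 = c2c658cd60fa
  after D2: wrote 2B at 0x12 = 96c2
query mem[0x0b]=0x60, mem[0x09]=0x58, mem[0x0a]=0xcd, mem[0x12]=0x96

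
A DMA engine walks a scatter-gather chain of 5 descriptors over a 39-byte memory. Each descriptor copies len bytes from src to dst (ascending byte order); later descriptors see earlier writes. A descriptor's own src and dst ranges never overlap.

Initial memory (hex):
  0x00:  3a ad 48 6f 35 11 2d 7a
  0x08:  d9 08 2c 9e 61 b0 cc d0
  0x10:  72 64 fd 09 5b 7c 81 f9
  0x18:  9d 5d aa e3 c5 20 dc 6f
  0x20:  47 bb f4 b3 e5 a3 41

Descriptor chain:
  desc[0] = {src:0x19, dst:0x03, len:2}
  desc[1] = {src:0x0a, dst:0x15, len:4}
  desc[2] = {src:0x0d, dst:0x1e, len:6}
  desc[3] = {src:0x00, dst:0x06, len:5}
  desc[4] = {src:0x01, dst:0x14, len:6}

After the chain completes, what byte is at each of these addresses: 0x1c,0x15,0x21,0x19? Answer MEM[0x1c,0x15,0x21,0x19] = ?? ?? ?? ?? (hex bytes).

MEM[0x1c,0x15,0x21,0x19] = c5 48 72 3a

D0: mem[0x03..0x04] <- [5d aa]
D1: mem[0x15..0x18] <- [2c 9e 61 b0]
D2: mem[0x1e..0x23] <- [b0 cc d0 72 64 fd]
D3: mem[0x06..0x0a] <- [3a ad 48 5d aa]
D4: mem[0x14..0x19] <- [ad 48 5d aa 11 3a]
query mem[0x1c]=0xc5, mem[0x15]=0x48, mem[0x21]=0x72, mem[0x19]=0x3a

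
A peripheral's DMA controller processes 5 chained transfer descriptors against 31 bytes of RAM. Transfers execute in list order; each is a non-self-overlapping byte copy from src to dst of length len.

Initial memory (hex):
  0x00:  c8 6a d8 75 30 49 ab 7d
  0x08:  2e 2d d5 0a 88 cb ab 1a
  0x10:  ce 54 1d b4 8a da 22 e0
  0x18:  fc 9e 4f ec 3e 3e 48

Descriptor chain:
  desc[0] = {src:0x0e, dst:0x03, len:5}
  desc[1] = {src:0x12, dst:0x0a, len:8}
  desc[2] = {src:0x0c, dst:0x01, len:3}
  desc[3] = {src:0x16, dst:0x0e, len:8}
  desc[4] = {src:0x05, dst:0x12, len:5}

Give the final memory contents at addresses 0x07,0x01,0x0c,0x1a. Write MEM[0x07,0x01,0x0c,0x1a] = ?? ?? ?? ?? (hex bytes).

#0 dst[0x03+5] := {0xab,0x1a,0xce,0x54,0x1d}
#1 dst[0x0a+8] := {0x1d,0xb4,0x8a,0xda,0x22,0xe0,0xfc,0x9e}
#2 dst[0x01+3] := {0x8a,0xda,0x22}
#3 dst[0x0e+8] := {0x22,0xe0,0xfc,0x9e,0x4f,0xec,0x3e,0x3e}
#4 dst[0x12+5] := {0xce,0x54,0x1d,0x2e,0x2d}
query mem[0x07]=0x1d, mem[0x01]=0x8a, mem[0x0c]=0x8a, mem[0x1a]=0x4f

MEM[0x07,0x01,0x0c,0x1a] = 1d 8a 8a 4f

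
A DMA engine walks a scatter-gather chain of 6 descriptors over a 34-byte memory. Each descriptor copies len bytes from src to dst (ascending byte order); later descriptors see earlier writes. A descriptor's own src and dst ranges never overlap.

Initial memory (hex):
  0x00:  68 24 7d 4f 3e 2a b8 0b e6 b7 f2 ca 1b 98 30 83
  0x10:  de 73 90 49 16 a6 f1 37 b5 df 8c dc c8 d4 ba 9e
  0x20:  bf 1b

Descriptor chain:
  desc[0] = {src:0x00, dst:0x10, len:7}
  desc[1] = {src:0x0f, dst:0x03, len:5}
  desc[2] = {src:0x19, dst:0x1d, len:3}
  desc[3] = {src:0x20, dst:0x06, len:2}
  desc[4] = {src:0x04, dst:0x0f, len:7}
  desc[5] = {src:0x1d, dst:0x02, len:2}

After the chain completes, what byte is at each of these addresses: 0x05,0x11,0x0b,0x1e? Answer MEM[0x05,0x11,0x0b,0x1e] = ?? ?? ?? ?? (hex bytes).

MEM[0x05,0x11,0x0b,0x1e] = 24 bf ca 8c

#0 dst[0x10+7] := {0x68,0x24,0x7d,0x4f,0x3e,0x2a,0xb8}
#1 dst[0x03+5] := {0x83,0x68,0x24,0x7d,0x4f}
#2 dst[0x1d+3] := {0xdf,0x8c,0xdc}
#3 dst[0x06+2] := {0xbf,0x1b}
#4 dst[0x0f+7] := {0x68,0x24,0xbf,0x1b,0xe6,0xb7,0xf2}
#5 dst[0x02+2] := {0xdf,0x8c}
query mem[0x05]=0x24, mem[0x11]=0xbf, mem[0x0b]=0xca, mem[0x1e]=0x8c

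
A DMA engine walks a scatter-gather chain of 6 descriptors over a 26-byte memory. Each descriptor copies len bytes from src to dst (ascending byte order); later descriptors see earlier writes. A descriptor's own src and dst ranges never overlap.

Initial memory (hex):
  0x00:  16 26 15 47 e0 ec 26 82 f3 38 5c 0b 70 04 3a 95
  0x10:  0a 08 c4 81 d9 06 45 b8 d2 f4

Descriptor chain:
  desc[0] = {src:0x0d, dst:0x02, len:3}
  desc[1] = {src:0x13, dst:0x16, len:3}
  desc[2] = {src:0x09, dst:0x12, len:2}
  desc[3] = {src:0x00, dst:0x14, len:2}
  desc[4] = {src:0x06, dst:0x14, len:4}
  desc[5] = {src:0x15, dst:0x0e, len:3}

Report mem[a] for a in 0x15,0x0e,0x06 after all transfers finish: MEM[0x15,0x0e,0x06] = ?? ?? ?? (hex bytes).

D0: mem[0x02..0x04] <- [04 3a 95]
D1: mem[0x16..0x18] <- [81 d9 06]
D2: mem[0x12..0x13] <- [38 5c]
D3: mem[0x14..0x15] <- [16 26]
D4: mem[0x14..0x17] <- [26 82 f3 38]
D5: mem[0x0e..0x10] <- [82 f3 38]
query mem[0x15]=0x82, mem[0x0e]=0x82, mem[0x06]=0x26

MEM[0x15,0x0e,0x06] = 82 82 26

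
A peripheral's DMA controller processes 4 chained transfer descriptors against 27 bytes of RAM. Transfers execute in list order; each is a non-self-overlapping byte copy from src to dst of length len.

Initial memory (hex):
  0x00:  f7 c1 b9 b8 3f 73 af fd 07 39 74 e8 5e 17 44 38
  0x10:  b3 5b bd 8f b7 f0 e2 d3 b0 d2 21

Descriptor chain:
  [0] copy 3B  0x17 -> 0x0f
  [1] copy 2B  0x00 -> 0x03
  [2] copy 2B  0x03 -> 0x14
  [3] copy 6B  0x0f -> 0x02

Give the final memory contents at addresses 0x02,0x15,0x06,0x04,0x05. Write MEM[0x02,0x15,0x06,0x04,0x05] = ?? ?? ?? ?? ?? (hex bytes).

#0 dst[0x0f+3] := {0xd3,0xb0,0xd2}
#1 dst[0x03+2] := {0xf7,0xc1}
#2 dst[0x14+2] := {0xf7,0xc1}
#3 dst[0x02+6] := {0xd3,0xb0,0xd2,0xbd,0x8f,0xf7}
query mem[0x02]=0xd3, mem[0x15]=0xc1, mem[0x06]=0x8f, mem[0x04]=0xd2, mem[0x05]=0xbd

MEM[0x02,0x15,0x06,0x04,0x05] = d3 c1 8f d2 bd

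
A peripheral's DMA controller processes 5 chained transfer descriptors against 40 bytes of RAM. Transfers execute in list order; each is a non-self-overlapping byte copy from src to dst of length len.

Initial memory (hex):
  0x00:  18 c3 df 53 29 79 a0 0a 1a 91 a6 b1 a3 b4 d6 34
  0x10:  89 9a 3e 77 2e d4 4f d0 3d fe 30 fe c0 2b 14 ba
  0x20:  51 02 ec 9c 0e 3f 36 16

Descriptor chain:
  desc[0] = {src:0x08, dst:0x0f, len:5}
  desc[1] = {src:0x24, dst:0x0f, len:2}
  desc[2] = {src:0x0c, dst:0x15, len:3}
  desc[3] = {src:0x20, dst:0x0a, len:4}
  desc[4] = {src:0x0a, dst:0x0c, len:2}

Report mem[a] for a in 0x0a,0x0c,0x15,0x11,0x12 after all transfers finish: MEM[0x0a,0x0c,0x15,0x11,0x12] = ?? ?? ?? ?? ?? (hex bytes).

MEM[0x0a,0x0c,0x15,0x11,0x12] = 51 51 a3 a6 b1

  after D0: wrote 5B at 0x0f = 1a91a6b1a3
  after D1: wrote 2B at 0x0f = 0e3f
  after D2: wrote 3B at 0x15 = a3b4d6
  after D3: wrote 4B at 0x0a = 5102ec9c
  after D4: wrote 2B at 0x0c = 5102
query mem[0x0a]=0x51, mem[0x0c]=0x51, mem[0x15]=0xa3, mem[0x11]=0xa6, mem[0x12]=0xb1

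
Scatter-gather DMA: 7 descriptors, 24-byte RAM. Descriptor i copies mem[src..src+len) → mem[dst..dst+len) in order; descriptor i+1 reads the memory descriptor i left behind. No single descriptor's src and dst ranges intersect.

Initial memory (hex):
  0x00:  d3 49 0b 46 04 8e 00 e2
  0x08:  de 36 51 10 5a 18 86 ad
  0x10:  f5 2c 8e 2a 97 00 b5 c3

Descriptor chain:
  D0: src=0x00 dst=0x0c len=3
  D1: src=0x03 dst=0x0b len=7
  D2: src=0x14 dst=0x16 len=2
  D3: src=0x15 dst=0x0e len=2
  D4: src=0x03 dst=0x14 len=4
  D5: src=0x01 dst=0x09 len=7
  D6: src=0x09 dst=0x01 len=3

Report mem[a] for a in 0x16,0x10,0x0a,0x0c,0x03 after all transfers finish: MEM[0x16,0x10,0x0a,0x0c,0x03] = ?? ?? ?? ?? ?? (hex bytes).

#0 dst[0x0c+3] := {0xd3,0x49,0x0b}
#1 dst[0x0b+7] := {0x46,0x04,0x8e,0x00,0xe2,0xde,0x36}
#2 dst[0x16+2] := {0x97,0x00}
#3 dst[0x0e+2] := {0x00,0x97}
#4 dst[0x14+4] := {0x46,0x04,0x8e,0x00}
#5 dst[0x09+7] := {0x49,0x0b,0x46,0x04,0x8e,0x00,0xe2}
#6 dst[0x01+3] := {0x49,0x0b,0x46}
query mem[0x16]=0x8e, mem[0x10]=0xde, mem[0x0a]=0x0b, mem[0x0c]=0x04, mem[0x03]=0x46

MEM[0x16,0x10,0x0a,0x0c,0x03] = 8e de 0b 04 46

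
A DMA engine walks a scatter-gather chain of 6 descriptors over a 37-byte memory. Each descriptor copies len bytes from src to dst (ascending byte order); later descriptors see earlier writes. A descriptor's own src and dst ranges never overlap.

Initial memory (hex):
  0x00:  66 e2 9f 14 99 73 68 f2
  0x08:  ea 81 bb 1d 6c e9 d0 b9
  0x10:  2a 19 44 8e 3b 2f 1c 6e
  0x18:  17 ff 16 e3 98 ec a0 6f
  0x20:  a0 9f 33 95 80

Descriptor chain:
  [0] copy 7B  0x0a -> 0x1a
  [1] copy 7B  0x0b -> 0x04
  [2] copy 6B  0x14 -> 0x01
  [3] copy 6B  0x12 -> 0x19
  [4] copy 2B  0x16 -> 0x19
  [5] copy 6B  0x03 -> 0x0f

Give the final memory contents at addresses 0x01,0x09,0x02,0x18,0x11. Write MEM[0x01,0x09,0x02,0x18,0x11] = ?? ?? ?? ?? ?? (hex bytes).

MEM[0x01,0x09,0x02,0x18,0x11] = 3b 2a 2f 17 17

#0 dst[0x1a+7] := {0xbb,0x1d,0x6c,0xe9,0xd0,0xb9,0x2a}
#1 dst[0x04+7] := {0x1d,0x6c,0xe9,0xd0,0xb9,0x2a,0x19}
#2 dst[0x01+6] := {0x3b,0x2f,0x1c,0x6e,0x17,0xff}
#3 dst[0x19+6] := {0x44,0x8e,0x3b,0x2f,0x1c,0x6e}
#4 dst[0x19+2] := {0x1c,0x6e}
#5 dst[0x0f+6] := {0x1c,0x6e,0x17,0xff,0xd0,0xb9}
query mem[0x01]=0x3b, mem[0x09]=0x2a, mem[0x02]=0x2f, mem[0x18]=0x17, mem[0x11]=0x17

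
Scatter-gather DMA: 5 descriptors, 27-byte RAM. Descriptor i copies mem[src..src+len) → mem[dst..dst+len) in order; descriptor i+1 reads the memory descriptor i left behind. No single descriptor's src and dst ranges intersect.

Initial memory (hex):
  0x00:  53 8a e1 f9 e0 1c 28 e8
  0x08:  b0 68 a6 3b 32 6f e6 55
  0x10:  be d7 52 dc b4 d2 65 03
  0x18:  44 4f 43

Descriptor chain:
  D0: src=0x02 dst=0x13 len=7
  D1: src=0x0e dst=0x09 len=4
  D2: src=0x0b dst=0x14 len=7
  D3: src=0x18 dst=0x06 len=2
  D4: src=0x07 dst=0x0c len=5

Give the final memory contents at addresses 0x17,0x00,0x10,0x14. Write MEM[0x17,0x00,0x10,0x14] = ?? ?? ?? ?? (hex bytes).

MEM[0x17,0x00,0x10,0x14] = e6 53 be be

[0] 0x02->0x13 len=7 : e1 f9 e0 1c 28 e8 b0
[1] 0x0e->0x09 len=4 : e6 55 be d7
[2] 0x0b->0x14 len=7 : be d7 6f e6 55 be d7
[3] 0x18->0x06 len=2 : 55 be
[4] 0x07->0x0c len=5 : be b0 e6 55 be
query mem[0x17]=0xe6, mem[0x00]=0x53, mem[0x10]=0xbe, mem[0x14]=0xbe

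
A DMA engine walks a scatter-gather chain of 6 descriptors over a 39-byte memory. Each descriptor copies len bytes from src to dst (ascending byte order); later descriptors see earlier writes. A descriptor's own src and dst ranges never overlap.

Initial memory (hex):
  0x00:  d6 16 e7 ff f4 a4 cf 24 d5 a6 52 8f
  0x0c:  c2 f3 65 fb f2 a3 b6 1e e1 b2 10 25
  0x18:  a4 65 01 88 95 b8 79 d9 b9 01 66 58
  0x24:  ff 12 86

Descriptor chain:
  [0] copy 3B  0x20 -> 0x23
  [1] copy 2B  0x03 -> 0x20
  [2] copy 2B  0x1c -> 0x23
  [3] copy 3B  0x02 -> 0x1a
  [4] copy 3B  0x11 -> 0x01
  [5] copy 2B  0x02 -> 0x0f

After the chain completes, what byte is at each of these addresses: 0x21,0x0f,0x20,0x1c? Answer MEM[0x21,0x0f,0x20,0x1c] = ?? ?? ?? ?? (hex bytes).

  after D0: wrote 3B at 0x23 = b90166
  after D1: wrote 2B at 0x20 = fff4
  after D2: wrote 2B at 0x23 = 95b8
  after D3: wrote 3B at 0x1a = e7fff4
  after D4: wrote 3B at 0x01 = a3b61e
  after D5: wrote 2B at 0x0f = b61e
query mem[0x21]=0xf4, mem[0x0f]=0xb6, mem[0x20]=0xff, mem[0x1c]=0xf4

MEM[0x21,0x0f,0x20,0x1c] = f4 b6 ff f4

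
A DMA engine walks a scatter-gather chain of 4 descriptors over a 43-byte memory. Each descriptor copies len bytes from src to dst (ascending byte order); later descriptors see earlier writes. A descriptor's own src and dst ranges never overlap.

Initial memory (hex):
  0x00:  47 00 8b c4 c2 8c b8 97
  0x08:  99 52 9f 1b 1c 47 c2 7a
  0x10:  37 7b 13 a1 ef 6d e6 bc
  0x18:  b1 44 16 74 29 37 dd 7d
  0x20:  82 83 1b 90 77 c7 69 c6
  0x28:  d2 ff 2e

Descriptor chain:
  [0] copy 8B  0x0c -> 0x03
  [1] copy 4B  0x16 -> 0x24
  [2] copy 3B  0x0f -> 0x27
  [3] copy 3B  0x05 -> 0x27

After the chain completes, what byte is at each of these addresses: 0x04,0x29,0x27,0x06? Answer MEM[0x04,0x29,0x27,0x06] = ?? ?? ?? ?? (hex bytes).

MEM[0x04,0x29,0x27,0x06] = 47 37 c2 7a

[0] 0x0c->0x03 len=8 : 1c 47 c2 7a 37 7b 13 a1
[1] 0x16->0x24 len=4 : e6 bc b1 44
[2] 0x0f->0x27 len=3 : 7a 37 7b
[3] 0x05->0x27 len=3 : c2 7a 37
query mem[0x04]=0x47, mem[0x29]=0x37, mem[0x27]=0xc2, mem[0x06]=0x7a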